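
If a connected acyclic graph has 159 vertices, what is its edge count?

A tree on n vertices always has exactly n - 1 edges.
For n = 159: edges = 159 - 1 = 158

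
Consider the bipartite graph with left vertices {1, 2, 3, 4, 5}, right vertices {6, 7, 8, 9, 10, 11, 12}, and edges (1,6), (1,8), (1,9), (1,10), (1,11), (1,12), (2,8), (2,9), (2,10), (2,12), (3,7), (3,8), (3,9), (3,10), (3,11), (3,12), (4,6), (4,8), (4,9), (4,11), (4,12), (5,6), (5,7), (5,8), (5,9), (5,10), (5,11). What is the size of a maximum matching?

Step 1: List the neighbors of each left vertex:
  1: 6, 8, 9, 10, 11, 12
  2: 8, 9, 10, 12
  3: 7, 8, 9, 10, 11, 12
  4: 6, 8, 9, 11, 12
  5: 6, 7, 8, 9, 10, 11

Step 2: Greedily match left vertices, then look for augmenting paths:
  Match 1 -- 6
  Match 2 -- 8
  Match 3 -- 7
  Match 4 -- 9
  Match 5 -- 10
  No augmenting path remains.

Step 3: Verify this is maximum:
  Matching size 5 = min(|L|, |R|) = min(5, 7), which is an upper bound, so this matching is maximum.

Maximum matching: {(1,6), (2,8), (3,7), (4,9), (5,10)}
Size: 5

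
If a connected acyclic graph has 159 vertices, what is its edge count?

A tree on n vertices always has exactly n - 1 edges.
For n = 159: edges = 159 - 1 = 158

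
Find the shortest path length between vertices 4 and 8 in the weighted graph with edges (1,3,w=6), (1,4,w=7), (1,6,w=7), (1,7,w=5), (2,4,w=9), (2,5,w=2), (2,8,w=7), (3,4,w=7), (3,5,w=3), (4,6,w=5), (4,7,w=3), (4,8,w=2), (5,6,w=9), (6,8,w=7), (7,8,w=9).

Step 1: Build adjacency list with weights:
  1: 3(w=6), 4(w=7), 6(w=7), 7(w=5)
  2: 4(w=9), 5(w=2), 8(w=7)
  3: 1(w=6), 4(w=7), 5(w=3)
  4: 1(w=7), 2(w=9), 3(w=7), 6(w=5), 7(w=3), 8(w=2)
  5: 2(w=2), 3(w=3), 6(w=9)
  6: 1(w=7), 4(w=5), 5(w=9), 8(w=7)
  7: 1(w=5), 4(w=3), 8(w=9)
  8: 2(w=7), 4(w=2), 6(w=7), 7(w=9)

Step 2: Apply Dijkstra's algorithm from vertex 4:
  Visit vertex 4 (distance=0)
    Update dist[1] = 7
    Update dist[2] = 9
    Update dist[3] = 7
    Update dist[6] = 5
    Update dist[7] = 3
    Update dist[8] = 2
  Visit vertex 8 (distance=2)

Step 3: Shortest path: 4 -> 8
Total weight: 2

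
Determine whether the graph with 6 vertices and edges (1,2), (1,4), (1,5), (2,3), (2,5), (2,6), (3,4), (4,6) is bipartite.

Step 1: Attempt 2-coloring using BFS:
  Start at vertex 1, assign color 0
  Color vertex 2 with color 1 (neighbor of 1)
  Color vertex 4 with color 1 (neighbor of 1)
  Color vertex 5 with color 1 (neighbor of 1)
  Color vertex 3 with color 0 (neighbor of 2)

Step 2: Conflict found! Vertices 2 and 5 are adjacent but have the same color.
This means the graph contains an odd cycle.

The graph is NOT bipartite.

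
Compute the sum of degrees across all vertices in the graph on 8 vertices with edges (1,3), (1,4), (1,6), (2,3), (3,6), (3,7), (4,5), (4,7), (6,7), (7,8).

Step 1: Count edges incident to each vertex:
  deg(1) = 3 (neighbors: 3, 4, 6)
  deg(2) = 1 (neighbors: 3)
  deg(3) = 4 (neighbors: 1, 2, 6, 7)
  deg(4) = 3 (neighbors: 1, 5, 7)
  deg(5) = 1 (neighbors: 4)
  deg(6) = 3 (neighbors: 1, 3, 7)
  deg(7) = 4 (neighbors: 3, 4, 6, 8)
  deg(8) = 1 (neighbors: 7)

Step 2: Sum all degrees:
  3 + 1 + 4 + 3 + 1 + 3 + 4 + 1 = 20

Verification: sum of degrees = 2 * |E| = 2 * 10 = 20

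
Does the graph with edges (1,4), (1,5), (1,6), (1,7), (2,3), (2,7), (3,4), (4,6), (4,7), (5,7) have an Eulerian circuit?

Step 1: Find the degree of each vertex:
  deg(1) = 4
  deg(2) = 2
  deg(3) = 2
  deg(4) = 4
  deg(5) = 2
  deg(6) = 2
  deg(7) = 4

Step 2: Count vertices with odd degree:
  All vertices have even degree (0 odd-degree vertices)

Step 3: Apply Euler's theorem:
  - Eulerian circuit exists iff graph is connected and all vertices have even degree
  - Eulerian path exists iff graph is connected and has 0 or 2 odd-degree vertices

Graph is connected with 0 odd-degree vertices.
Both Eulerian circuit and Eulerian path exist.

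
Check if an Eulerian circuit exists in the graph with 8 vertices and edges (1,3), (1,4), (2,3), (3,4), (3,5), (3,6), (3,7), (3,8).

Step 1: Find the degree of each vertex:
  deg(1) = 2
  deg(2) = 1
  deg(3) = 7
  deg(4) = 2
  deg(5) = 1
  deg(6) = 1
  deg(7) = 1
  deg(8) = 1

Step 2: Count vertices with odd degree:
  Odd-degree vertices: 2, 3, 5, 6, 7, 8 (6 total)

Step 3: Apply Euler's theorem:
  - Eulerian circuit exists iff graph is connected and all vertices have even degree
  - Eulerian path exists iff graph is connected and has 0 or 2 odd-degree vertices

Graph has 6 odd-degree vertices (need 0 or 2).
Neither Eulerian path nor Eulerian circuit exists.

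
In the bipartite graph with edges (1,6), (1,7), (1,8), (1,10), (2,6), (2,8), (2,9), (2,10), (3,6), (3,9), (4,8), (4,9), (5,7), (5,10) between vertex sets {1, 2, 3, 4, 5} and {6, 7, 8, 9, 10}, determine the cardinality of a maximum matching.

Step 1: List the neighbors of each left vertex:
  1: 6, 7, 8, 10
  2: 6, 8, 9, 10
  3: 6, 9
  4: 8, 9
  5: 7, 10

Step 2: Greedily match left vertices, then look for augmenting paths:
  Match 1 -- 6
  Match 2 -- 10
  Match 3 -- 9
  Match 4 -- 8
  Match 5 -- 7
  No augmenting path remains.

Step 3: Verify this is maximum:
  Matching size 5 = min(|L|, |R|) = min(5, 5), which is an upper bound, so this matching is maximum.

Maximum matching: {(1,6), (2,10), (3,9), (4,8), (5,7)}
Size: 5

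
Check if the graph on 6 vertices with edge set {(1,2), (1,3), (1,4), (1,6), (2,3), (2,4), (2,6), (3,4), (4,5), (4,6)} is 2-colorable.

Step 1: Attempt 2-coloring using BFS:
  Start at vertex 1, assign color 0
  Color vertex 2 with color 1 (neighbor of 1)
  Color vertex 3 with color 1 (neighbor of 1)
  Color vertex 4 with color 1 (neighbor of 1)
  Color vertex 6 with color 1 (neighbor of 1)

Step 2: Conflict found! Vertices 2 and 3 are adjacent but have the same color.
This means the graph contains an odd cycle.

The graph is NOT bipartite.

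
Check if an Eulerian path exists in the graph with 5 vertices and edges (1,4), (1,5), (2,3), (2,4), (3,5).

Step 1: Find the degree of each vertex:
  deg(1) = 2
  deg(2) = 2
  deg(3) = 2
  deg(4) = 2
  deg(5) = 2

Step 2: Count vertices with odd degree:
  All vertices have even degree (0 odd-degree vertices)

Step 3: Apply Euler's theorem:
  - Eulerian circuit exists iff graph is connected and all vertices have even degree
  - Eulerian path exists iff graph is connected and has 0 or 2 odd-degree vertices

Graph is connected with 0 odd-degree vertices.
Both Eulerian circuit and Eulerian path exist.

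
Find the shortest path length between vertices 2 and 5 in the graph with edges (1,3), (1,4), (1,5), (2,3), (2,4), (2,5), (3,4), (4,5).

Step 1: Build adjacency list:
  1: 3, 4, 5
  2: 3, 4, 5
  3: 1, 2, 4
  4: 1, 2, 3, 5
  5: 1, 2, 4

Step 2: BFS from vertex 2 to find shortest path to 5:
  vertex 3 reached at distance 1
  vertex 4 reached at distance 1
  vertex 5 reached at distance 1

Step 3: Shortest path: 2 -> 5
Path length: 1 edge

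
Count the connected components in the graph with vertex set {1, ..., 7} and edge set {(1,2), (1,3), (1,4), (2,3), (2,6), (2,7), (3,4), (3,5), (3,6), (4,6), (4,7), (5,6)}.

Step 1: Build adjacency list from edges:
  1: 2, 3, 4
  2: 1, 3, 6, 7
  3: 1, 2, 4, 5, 6
  4: 1, 3, 6, 7
  5: 3, 6
  6: 2, 3, 4, 5
  7: 2, 4

Step 2: Run BFS/DFS from vertex 1:
  Visited: {1, 2, 3, 4, 6, 7, 5}
  Reached 7 of 7 vertices

Step 3: All 7 vertices reached from vertex 1, so the graph is connected.
Number of connected components: 1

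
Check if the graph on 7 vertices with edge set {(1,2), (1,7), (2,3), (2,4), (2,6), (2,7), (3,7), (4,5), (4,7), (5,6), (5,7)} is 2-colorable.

Step 1: Attempt 2-coloring using BFS:
  Start at vertex 1, assign color 0
  Color vertex 2 with color 1 (neighbor of 1)
  Color vertex 7 with color 1 (neighbor of 1)
  Color vertex 3 with color 0 (neighbor of 2)
  Color vertex 4 with color 0 (neighbor of 2)
  Color vertex 6 with color 0 (neighbor of 2)

Step 2: Conflict found! Vertices 2 and 7 are adjacent but have the same color.
This means the graph contains an odd cycle.

The graph is NOT bipartite.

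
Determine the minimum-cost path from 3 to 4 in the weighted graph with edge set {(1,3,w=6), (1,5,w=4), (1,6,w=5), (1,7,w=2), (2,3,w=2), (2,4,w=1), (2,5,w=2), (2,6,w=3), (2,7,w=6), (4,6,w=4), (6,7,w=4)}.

Step 1: Build adjacency list with weights:
  1: 3(w=6), 5(w=4), 6(w=5), 7(w=2)
  2: 3(w=2), 4(w=1), 5(w=2), 6(w=3), 7(w=6)
  3: 1(w=6), 2(w=2)
  4: 2(w=1), 6(w=4)
  5: 1(w=4), 2(w=2)
  6: 1(w=5), 2(w=3), 4(w=4), 7(w=4)
  7: 1(w=2), 2(w=6), 6(w=4)

Step 2: Apply Dijkstra's algorithm from vertex 3:
  Visit vertex 3 (distance=0)
    Update dist[1] = 6
    Update dist[2] = 2
  Visit vertex 2 (distance=2)
    Update dist[4] = 3
    Update dist[5] = 4
    Update dist[6] = 5
    Update dist[7] = 8
  Visit vertex 4 (distance=3)

Step 3: Shortest path: 3 -> 2 -> 4
Total weight: 2 + 1 = 3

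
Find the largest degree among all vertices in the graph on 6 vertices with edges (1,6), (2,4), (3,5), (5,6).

Step 1: Count edges incident to each vertex:
  deg(1) = 1 (neighbors: 6)
  deg(2) = 1 (neighbors: 4)
  deg(3) = 1 (neighbors: 5)
  deg(4) = 1 (neighbors: 2)
  deg(5) = 2 (neighbors: 3, 6)
  deg(6) = 2 (neighbors: 1, 5)

Step 2: Find maximum:
  max(1, 1, 1, 1, 2, 2) = 2 (vertex 5)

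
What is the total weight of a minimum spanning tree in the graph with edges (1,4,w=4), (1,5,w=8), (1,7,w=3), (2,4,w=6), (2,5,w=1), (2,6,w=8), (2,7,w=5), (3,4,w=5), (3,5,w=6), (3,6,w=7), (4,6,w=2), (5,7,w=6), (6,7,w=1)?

Apply Kruskal's algorithm (sort edges by weight, add if no cycle):

Sorted edges by weight:
  (2,5) w=1
  (6,7) w=1
  (4,6) w=2
  (1,7) w=3
  (1,4) w=4
  (2,7) w=5
  (3,4) w=5
  (2,4) w=6
  (3,5) w=6
  (5,7) w=6
  (3,6) w=7
  (1,5) w=8
  (2,6) w=8

Add edge (2,5) w=1 -- no cycle. Running total: 1
Add edge (6,7) w=1 -- no cycle. Running total: 2
Add edge (4,6) w=2 -- no cycle. Running total: 4
Add edge (1,7) w=3 -- no cycle. Running total: 7
Skip edge (1,4) w=4 -- would create cycle
Add edge (2,7) w=5 -- no cycle. Running total: 12
Add edge (3,4) w=5 -- no cycle. Running total: 17

MST edges: (2,5,w=1), (6,7,w=1), (4,6,w=2), (1,7,w=3), (2,7,w=5), (3,4,w=5)
Total MST weight: 1 + 1 + 2 + 3 + 5 + 5 = 17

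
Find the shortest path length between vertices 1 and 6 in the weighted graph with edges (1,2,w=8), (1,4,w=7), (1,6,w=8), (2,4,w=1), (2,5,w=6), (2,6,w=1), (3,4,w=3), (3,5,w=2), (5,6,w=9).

Step 1: Build adjacency list with weights:
  1: 2(w=8), 4(w=7), 6(w=8)
  2: 1(w=8), 4(w=1), 5(w=6), 6(w=1)
  3: 4(w=3), 5(w=2)
  4: 1(w=7), 2(w=1), 3(w=3)
  5: 2(w=6), 3(w=2), 6(w=9)
  6: 1(w=8), 2(w=1), 5(w=9)

Step 2: Apply Dijkstra's algorithm from vertex 1:
  Visit vertex 1 (distance=0)
    Update dist[2] = 8
    Update dist[4] = 7
    Update dist[6] = 8
  Visit vertex 4 (distance=7)
    Update dist[3] = 10
  Visit vertex 2 (distance=8)
    Update dist[5] = 14
  Visit vertex 6 (distance=8)

Step 3: Shortest path: 1 -> 6
Total weight: 8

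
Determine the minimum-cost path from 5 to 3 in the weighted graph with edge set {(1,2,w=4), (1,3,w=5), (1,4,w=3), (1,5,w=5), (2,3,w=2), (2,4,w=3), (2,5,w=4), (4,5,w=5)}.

Step 1: Build adjacency list with weights:
  1: 2(w=4), 3(w=5), 4(w=3), 5(w=5)
  2: 1(w=4), 3(w=2), 4(w=3), 5(w=4)
  3: 1(w=5), 2(w=2)
  4: 1(w=3), 2(w=3), 5(w=5)
  5: 1(w=5), 2(w=4), 4(w=5)

Step 2: Apply Dijkstra's algorithm from vertex 5:
  Visit vertex 5 (distance=0)
    Update dist[1] = 5
    Update dist[2] = 4
    Update dist[4] = 5
  Visit vertex 2 (distance=4)
    Update dist[3] = 6
  Visit vertex 1 (distance=5)
  Visit vertex 4 (distance=5)
  Visit vertex 3 (distance=6)

Step 3: Shortest path: 5 -> 2 -> 3
Total weight: 4 + 2 = 6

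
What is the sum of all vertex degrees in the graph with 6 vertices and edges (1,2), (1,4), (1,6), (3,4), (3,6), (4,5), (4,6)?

Step 1: Count edges incident to each vertex:
  deg(1) = 3 (neighbors: 2, 4, 6)
  deg(2) = 1 (neighbors: 1)
  deg(3) = 2 (neighbors: 4, 6)
  deg(4) = 4 (neighbors: 1, 3, 5, 6)
  deg(5) = 1 (neighbors: 4)
  deg(6) = 3 (neighbors: 1, 3, 4)

Step 2: Sum all degrees:
  3 + 1 + 2 + 4 + 1 + 3 = 14

Verification: sum of degrees = 2 * |E| = 2 * 7 = 14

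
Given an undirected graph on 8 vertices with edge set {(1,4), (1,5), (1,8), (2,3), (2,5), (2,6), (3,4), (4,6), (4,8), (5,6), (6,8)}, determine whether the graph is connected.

Step 1: Build adjacency list from edges:
  1: 4, 5, 8
  2: 3, 5, 6
  3: 2, 4
  4: 1, 3, 6, 8
  5: 1, 2, 6
  6: 2, 4, 5, 8
  7: (none)
  8: 1, 4, 6

Step 2: Run BFS/DFS from vertex 1:
  Visited: {1, 4, 5, 8, 3, 6, 2}
  Reached 7 of 8 vertices

Step 3: Only 7 of 8 vertices reached. Graph is disconnected.
Connected components: {1, 2, 3, 4, 5, 6, 8}, {7}
Answer: No, the graph is not connected (2 components).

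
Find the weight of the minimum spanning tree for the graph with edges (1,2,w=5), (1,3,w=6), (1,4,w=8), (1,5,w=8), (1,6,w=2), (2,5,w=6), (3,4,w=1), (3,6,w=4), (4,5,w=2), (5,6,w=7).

Apply Kruskal's algorithm (sort edges by weight, add if no cycle):

Sorted edges by weight:
  (3,4) w=1
  (1,6) w=2
  (4,5) w=2
  (3,6) w=4
  (1,2) w=5
  (1,3) w=6
  (2,5) w=6
  (5,6) w=7
  (1,4) w=8
  (1,5) w=8

Add edge (3,4) w=1 -- no cycle. Running total: 1
Add edge (1,6) w=2 -- no cycle. Running total: 3
Add edge (4,5) w=2 -- no cycle. Running total: 5
Add edge (3,6) w=4 -- no cycle. Running total: 9
Add edge (1,2) w=5 -- no cycle. Running total: 14

MST edges: (3,4,w=1), (1,6,w=2), (4,5,w=2), (3,6,w=4), (1,2,w=5)
Total MST weight: 1 + 2 + 2 + 4 + 5 = 14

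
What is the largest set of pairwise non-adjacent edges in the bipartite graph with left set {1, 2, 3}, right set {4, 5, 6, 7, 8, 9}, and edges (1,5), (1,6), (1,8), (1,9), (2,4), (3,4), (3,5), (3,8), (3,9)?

Step 1: List the neighbors of each left vertex:
  1: 5, 6, 8, 9
  2: 4
  3: 4, 5, 8, 9

Step 2: Greedily match left vertices, then look for augmenting paths:
  Match 1 -- 5
  Match 2 -- 4
  Match 3 -- 8
  No augmenting path remains.

Step 3: Verify this is maximum:
  Matching size 3 = min(|L|, |R|) = min(3, 6), which is an upper bound, so this matching is maximum.

Maximum matching: {(1,5), (2,4), (3,8)}
Size: 3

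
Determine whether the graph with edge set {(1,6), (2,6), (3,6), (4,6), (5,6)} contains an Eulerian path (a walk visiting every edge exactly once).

Step 1: Find the degree of each vertex:
  deg(1) = 1
  deg(2) = 1
  deg(3) = 1
  deg(4) = 1
  deg(5) = 1
  deg(6) = 5

Step 2: Count vertices with odd degree:
  Odd-degree vertices: 1, 2, 3, 4, 5, 6 (6 total)

Step 3: Apply Euler's theorem:
  - Eulerian circuit exists iff graph is connected and all vertices have even degree
  - Eulerian path exists iff graph is connected and has 0 or 2 odd-degree vertices

Graph has 6 odd-degree vertices (need 0 or 2).
Neither Eulerian path nor Eulerian circuit exists.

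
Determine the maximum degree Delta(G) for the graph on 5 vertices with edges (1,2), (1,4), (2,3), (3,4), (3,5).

Step 1: Count edges incident to each vertex:
  deg(1) = 2 (neighbors: 2, 4)
  deg(2) = 2 (neighbors: 1, 3)
  deg(3) = 3 (neighbors: 2, 4, 5)
  deg(4) = 2 (neighbors: 1, 3)
  deg(5) = 1 (neighbors: 3)

Step 2: Find maximum:
  max(2, 2, 3, 2, 1) = 3 (vertex 3)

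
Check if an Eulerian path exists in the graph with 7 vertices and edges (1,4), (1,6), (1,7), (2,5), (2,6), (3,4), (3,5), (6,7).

Step 1: Find the degree of each vertex:
  deg(1) = 3
  deg(2) = 2
  deg(3) = 2
  deg(4) = 2
  deg(5) = 2
  deg(6) = 3
  deg(7) = 2

Step 2: Count vertices with odd degree:
  Odd-degree vertices: 1, 6 (2 total)

Step 3: Apply Euler's theorem:
  - Eulerian circuit exists iff graph is connected and all vertices have even degree
  - Eulerian path exists iff graph is connected and has 0 or 2 odd-degree vertices

Graph is connected with exactly 2 odd-degree vertices (1, 6).
Eulerian path exists (starting and ending at the odd-degree vertices), but no Eulerian circuit.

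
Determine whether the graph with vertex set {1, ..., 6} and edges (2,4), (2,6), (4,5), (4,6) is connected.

Step 1: Build adjacency list from edges:
  1: (none)
  2: 4, 6
  3: (none)
  4: 2, 5, 6
  5: 4
  6: 2, 4

Step 2: Run BFS/DFS from vertex 1:
  Visited: {1}
  Reached 1 of 6 vertices

Step 3: Only 1 of 6 vertices reached. Graph is disconnected.
Connected components: {1}, {2, 4, 5, 6}, {3}
Answer: No, the graph is not connected (3 components).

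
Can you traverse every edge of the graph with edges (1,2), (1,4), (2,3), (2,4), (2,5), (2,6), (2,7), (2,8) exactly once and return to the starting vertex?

Step 1: Find the degree of each vertex:
  deg(1) = 2
  deg(2) = 7
  deg(3) = 1
  deg(4) = 2
  deg(5) = 1
  deg(6) = 1
  deg(7) = 1
  deg(8) = 1

Step 2: Count vertices with odd degree:
  Odd-degree vertices: 2, 3, 5, 6, 7, 8 (6 total)

Step 3: Apply Euler's theorem:
  - Eulerian circuit exists iff graph is connected and all vertices have even degree
  - Eulerian path exists iff graph is connected and has 0 or 2 odd-degree vertices

Graph has 6 odd-degree vertices (need 0 or 2).
Neither Eulerian path nor Eulerian circuit exists.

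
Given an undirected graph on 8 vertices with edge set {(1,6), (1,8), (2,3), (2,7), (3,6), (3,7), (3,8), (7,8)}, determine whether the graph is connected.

Step 1: Build adjacency list from edges:
  1: 6, 8
  2: 3, 7
  3: 2, 6, 7, 8
  4: (none)
  5: (none)
  6: 1, 3
  7: 2, 3, 8
  8: 1, 3, 7

Step 2: Run BFS/DFS from vertex 1:
  Visited: {1, 6, 8, 3, 7, 2}
  Reached 6 of 8 vertices

Step 3: Only 6 of 8 vertices reached. Graph is disconnected.
Connected components: {1, 2, 3, 6, 7, 8}, {4}, {5}
Answer: No, the graph is not connected (3 components).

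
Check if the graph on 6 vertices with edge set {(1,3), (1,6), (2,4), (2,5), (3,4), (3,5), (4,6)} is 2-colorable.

Step 1: Attempt 2-coloring using BFS:
  Start at vertex 1, assign color 0
  Color vertex 3 with color 1 (neighbor of 1)
  Color vertex 6 with color 1 (neighbor of 1)
  Color vertex 4 with color 0 (neighbor of 3)
  Color vertex 5 with color 0 (neighbor of 3)
  Color vertex 2 with color 1 (neighbor of 4)

Step 2: 2-coloring succeeded. No conflicts found.
  Set A (color 0): {1, 4, 5}
  Set B (color 1): {2, 3, 6}

The graph is bipartite with partition {1, 4, 5}, {2, 3, 6}.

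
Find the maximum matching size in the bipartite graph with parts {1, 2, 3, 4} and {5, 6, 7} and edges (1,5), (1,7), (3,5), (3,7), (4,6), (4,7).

Step 1: List the neighbors of each left vertex:
  1: 5, 7
  2: (none)
  3: 5, 7
  4: 6, 7

Step 2: Greedily match left vertices, then look for augmenting paths:
  Match 1 -- 5
  Match 3 -- 7
  Match 4 -- 6
  No augmenting path remains.

Step 3: Verify this is maximum:
  Matching size 3 = min(|L|, |R|) = min(4, 3), which is an upper bound, so this matching is maximum.

Maximum matching: {(1,5), (3,7), (4,6)}
Size: 3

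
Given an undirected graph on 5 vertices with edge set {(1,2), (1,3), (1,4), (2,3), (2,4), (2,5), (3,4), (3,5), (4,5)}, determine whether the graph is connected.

Step 1: Build adjacency list from edges:
  1: 2, 3, 4
  2: 1, 3, 4, 5
  3: 1, 2, 4, 5
  4: 1, 2, 3, 5
  5: 2, 3, 4

Step 2: Run BFS/DFS from vertex 1:
  Visited: {1, 2, 3, 4, 5}
  Reached 5 of 5 vertices

Step 3: All 5 vertices reached from vertex 1, so the graph is connected.
Answer: Yes, the graph is connected.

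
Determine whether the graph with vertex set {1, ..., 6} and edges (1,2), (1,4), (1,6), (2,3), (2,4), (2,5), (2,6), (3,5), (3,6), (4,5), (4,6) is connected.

Step 1: Build adjacency list from edges:
  1: 2, 4, 6
  2: 1, 3, 4, 5, 6
  3: 2, 5, 6
  4: 1, 2, 5, 6
  5: 2, 3, 4
  6: 1, 2, 3, 4

Step 2: Run BFS/DFS from vertex 1:
  Visited: {1, 2, 4, 6, 3, 5}
  Reached 6 of 6 vertices

Step 3: All 6 vertices reached from vertex 1, so the graph is connected.
Answer: Yes, the graph is connected.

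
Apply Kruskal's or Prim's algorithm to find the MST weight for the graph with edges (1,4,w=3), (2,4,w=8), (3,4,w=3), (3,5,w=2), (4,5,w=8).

Apply Kruskal's algorithm (sort edges by weight, add if no cycle):

Sorted edges by weight:
  (3,5) w=2
  (1,4) w=3
  (3,4) w=3
  (2,4) w=8
  (4,5) w=8

Add edge (3,5) w=2 -- no cycle. Running total: 2
Add edge (1,4) w=3 -- no cycle. Running total: 5
Add edge (3,4) w=3 -- no cycle. Running total: 8
Add edge (2,4) w=8 -- no cycle. Running total: 16

MST edges: (3,5,w=2), (1,4,w=3), (3,4,w=3), (2,4,w=8)
Total MST weight: 2 + 3 + 3 + 8 = 16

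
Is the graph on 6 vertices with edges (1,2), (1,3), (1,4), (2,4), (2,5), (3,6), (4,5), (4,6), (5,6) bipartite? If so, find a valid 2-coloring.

Step 1: Attempt 2-coloring using BFS:
  Start at vertex 1, assign color 0
  Color vertex 2 with color 1 (neighbor of 1)
  Color vertex 3 with color 1 (neighbor of 1)
  Color vertex 4 with color 1 (neighbor of 1)

Step 2: Conflict found! Vertices 2 and 4 are adjacent but have the same color.
This means the graph contains an odd cycle.

The graph is NOT bipartite.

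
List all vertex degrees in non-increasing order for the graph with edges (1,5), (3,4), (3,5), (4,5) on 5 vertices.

Step 1: Count edges incident to each vertex:
  deg(1) = 1 (neighbors: 5)
  deg(2) = 0 (neighbors: none)
  deg(3) = 2 (neighbors: 4, 5)
  deg(4) = 2 (neighbors: 3, 5)
  deg(5) = 3 (neighbors: 1, 3, 4)

Step 2: Sort degrees in non-increasing order:
  Degrees: [1, 0, 2, 2, 3] -> sorted: [3, 2, 2, 1, 0]

Degree sequence: [3, 2, 2, 1, 0]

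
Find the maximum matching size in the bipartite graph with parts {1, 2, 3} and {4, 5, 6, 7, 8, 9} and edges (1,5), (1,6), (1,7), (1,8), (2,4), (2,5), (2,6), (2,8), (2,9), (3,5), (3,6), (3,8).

Step 1: List the neighbors of each left vertex:
  1: 5, 6, 7, 8
  2: 4, 5, 6, 8, 9
  3: 5, 6, 8

Step 2: Greedily match left vertices, then look for augmenting paths:
  Match 1 -- 5
  Match 2 -- 4
  Match 3 -- 6
  No augmenting path remains.

Step 3: Verify this is maximum:
  Matching size 3 = min(|L|, |R|) = min(3, 6), which is an upper bound, so this matching is maximum.

Maximum matching: {(1,5), (2,4), (3,6)}
Size: 3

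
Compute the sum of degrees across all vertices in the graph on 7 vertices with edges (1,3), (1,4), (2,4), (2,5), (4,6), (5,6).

Step 1: Count edges incident to each vertex:
  deg(1) = 2 (neighbors: 3, 4)
  deg(2) = 2 (neighbors: 4, 5)
  deg(3) = 1 (neighbors: 1)
  deg(4) = 3 (neighbors: 1, 2, 6)
  deg(5) = 2 (neighbors: 2, 6)
  deg(6) = 2 (neighbors: 4, 5)
  deg(7) = 0 (neighbors: none)

Step 2: Sum all degrees:
  2 + 2 + 1 + 3 + 2 + 2 + 0 = 12

Verification: sum of degrees = 2 * |E| = 2 * 6 = 12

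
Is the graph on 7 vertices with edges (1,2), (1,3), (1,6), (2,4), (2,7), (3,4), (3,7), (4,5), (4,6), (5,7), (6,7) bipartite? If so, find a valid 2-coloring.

Step 1: Attempt 2-coloring using BFS:
  Start at vertex 1, assign color 0
  Color vertex 2 with color 1 (neighbor of 1)
  Color vertex 3 with color 1 (neighbor of 1)
  Color vertex 6 with color 1 (neighbor of 1)
  Color vertex 4 with color 0 (neighbor of 2)
  Color vertex 7 with color 0 (neighbor of 2)
  Color vertex 5 with color 1 (neighbor of 4)

Step 2: 2-coloring succeeded. No conflicts found.
  Set A (color 0): {1, 4, 7}
  Set B (color 1): {2, 3, 5, 6}

The graph is bipartite with partition {1, 4, 7}, {2, 3, 5, 6}.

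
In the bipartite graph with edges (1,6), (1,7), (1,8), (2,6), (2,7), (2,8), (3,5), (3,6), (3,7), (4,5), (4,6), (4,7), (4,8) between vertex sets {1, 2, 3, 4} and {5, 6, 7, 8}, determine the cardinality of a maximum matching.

Step 1: List the neighbors of each left vertex:
  1: 6, 7, 8
  2: 6, 7, 8
  3: 5, 6, 7
  4: 5, 6, 7, 8

Step 2: Greedily match left vertices, then look for augmenting paths:
  Match 1 -- 6
  Match 2 -- 7
  Match 3 -- 5
  Match 4 -- 8
  No augmenting path remains.

Step 3: Verify this is maximum:
  Matching size 4 = min(|L|, |R|) = min(4, 4), which is an upper bound, so this matching is maximum.

Maximum matching: {(1,6), (2,7), (3,5), (4,8)}
Size: 4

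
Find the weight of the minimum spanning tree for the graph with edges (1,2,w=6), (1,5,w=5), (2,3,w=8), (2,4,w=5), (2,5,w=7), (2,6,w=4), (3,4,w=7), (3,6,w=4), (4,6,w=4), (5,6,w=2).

Apply Kruskal's algorithm (sort edges by weight, add if no cycle):

Sorted edges by weight:
  (5,6) w=2
  (2,6) w=4
  (3,6) w=4
  (4,6) w=4
  (1,5) w=5
  (2,4) w=5
  (1,2) w=6
  (2,5) w=7
  (3,4) w=7
  (2,3) w=8

Add edge (5,6) w=2 -- no cycle. Running total: 2
Add edge (2,6) w=4 -- no cycle. Running total: 6
Add edge (3,6) w=4 -- no cycle. Running total: 10
Add edge (4,6) w=4 -- no cycle. Running total: 14
Add edge (1,5) w=5 -- no cycle. Running total: 19

MST edges: (5,6,w=2), (2,6,w=4), (3,6,w=4), (4,6,w=4), (1,5,w=5)
Total MST weight: 2 + 4 + 4 + 4 + 5 = 19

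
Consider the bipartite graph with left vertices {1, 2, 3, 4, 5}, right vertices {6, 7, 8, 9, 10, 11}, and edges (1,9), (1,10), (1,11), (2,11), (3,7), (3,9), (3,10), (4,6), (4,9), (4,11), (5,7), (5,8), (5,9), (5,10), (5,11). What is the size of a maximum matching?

Step 1: List the neighbors of each left vertex:
  1: 9, 10, 11
  2: 11
  3: 7, 9, 10
  4: 6, 9, 11
  5: 7, 8, 9, 10, 11

Step 2: Greedily match left vertices, then look for augmenting paths:
  Match 1 -- 9
  Match 2 -- 11
  Match 3 -- 7
  Match 4 -- 6
  Match 5 -- 8
  No augmenting path remains.

Step 3: Verify this is maximum:
  Matching size 5 = min(|L|, |R|) = min(5, 6), which is an upper bound, so this matching is maximum.

Maximum matching: {(1,9), (2,11), (3,7), (4,6), (5,8)}
Size: 5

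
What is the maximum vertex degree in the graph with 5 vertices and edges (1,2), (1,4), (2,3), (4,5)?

Step 1: Count edges incident to each vertex:
  deg(1) = 2 (neighbors: 2, 4)
  deg(2) = 2 (neighbors: 1, 3)
  deg(3) = 1 (neighbors: 2)
  deg(4) = 2 (neighbors: 1, 5)
  deg(5) = 1 (neighbors: 4)

Step 2: Find maximum:
  max(2, 2, 1, 2, 1) = 2 (vertex 1)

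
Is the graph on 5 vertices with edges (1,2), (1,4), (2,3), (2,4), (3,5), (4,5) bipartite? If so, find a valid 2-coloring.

Step 1: Attempt 2-coloring using BFS:
  Start at vertex 1, assign color 0
  Color vertex 2 with color 1 (neighbor of 1)
  Color vertex 4 with color 1 (neighbor of 1)
  Color vertex 3 with color 0 (neighbor of 2)

Step 2: Conflict found! Vertices 2 and 4 are adjacent but have the same color.
This means the graph contains an odd cycle.

The graph is NOT bipartite.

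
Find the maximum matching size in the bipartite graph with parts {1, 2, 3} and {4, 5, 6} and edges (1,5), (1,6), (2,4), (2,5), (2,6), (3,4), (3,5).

Step 1: List the neighbors of each left vertex:
  1: 5, 6
  2: 4, 5, 6
  3: 4, 5

Step 2: Greedily match left vertices, then look for augmenting paths:
  Match 1 -- 5
  Match 2 -- 6
  Match 3 -- 4
  No augmenting path remains.

Step 3: Verify this is maximum:
  Matching size 3 = min(|L|, |R|) = min(3, 3), which is an upper bound, so this matching is maximum.

Maximum matching: {(1,5), (2,6), (3,4)}
Size: 3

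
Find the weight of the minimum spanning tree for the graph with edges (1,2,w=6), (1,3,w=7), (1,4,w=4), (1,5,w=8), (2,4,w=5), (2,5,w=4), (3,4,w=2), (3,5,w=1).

Apply Kruskal's algorithm (sort edges by weight, add if no cycle):

Sorted edges by weight:
  (3,5) w=1
  (3,4) w=2
  (1,4) w=4
  (2,5) w=4
  (2,4) w=5
  (1,2) w=6
  (1,3) w=7
  (1,5) w=8

Add edge (3,5) w=1 -- no cycle. Running total: 1
Add edge (3,4) w=2 -- no cycle. Running total: 3
Add edge (1,4) w=4 -- no cycle. Running total: 7
Add edge (2,5) w=4 -- no cycle. Running total: 11

MST edges: (3,5,w=1), (3,4,w=2), (1,4,w=4), (2,5,w=4)
Total MST weight: 1 + 2 + 4 + 4 = 11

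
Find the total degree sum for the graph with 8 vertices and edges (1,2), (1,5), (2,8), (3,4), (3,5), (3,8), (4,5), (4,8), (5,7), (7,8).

Step 1: Count edges incident to each vertex:
  deg(1) = 2 (neighbors: 2, 5)
  deg(2) = 2 (neighbors: 1, 8)
  deg(3) = 3 (neighbors: 4, 5, 8)
  deg(4) = 3 (neighbors: 3, 5, 8)
  deg(5) = 4 (neighbors: 1, 3, 4, 7)
  deg(6) = 0 (neighbors: none)
  deg(7) = 2 (neighbors: 5, 8)
  deg(8) = 4 (neighbors: 2, 3, 4, 7)

Step 2: Sum all degrees:
  2 + 2 + 3 + 3 + 4 + 0 + 2 + 4 = 20

Verification: sum of degrees = 2 * |E| = 2 * 10 = 20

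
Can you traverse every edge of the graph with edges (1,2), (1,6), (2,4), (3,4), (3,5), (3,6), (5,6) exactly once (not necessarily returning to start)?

Step 1: Find the degree of each vertex:
  deg(1) = 2
  deg(2) = 2
  deg(3) = 3
  deg(4) = 2
  deg(5) = 2
  deg(6) = 3

Step 2: Count vertices with odd degree:
  Odd-degree vertices: 3, 6 (2 total)

Step 3: Apply Euler's theorem:
  - Eulerian circuit exists iff graph is connected and all vertices have even degree
  - Eulerian path exists iff graph is connected and has 0 or 2 odd-degree vertices

Graph is connected with exactly 2 odd-degree vertices (3, 6).
Eulerian path exists (starting and ending at the odd-degree vertices), but no Eulerian circuit.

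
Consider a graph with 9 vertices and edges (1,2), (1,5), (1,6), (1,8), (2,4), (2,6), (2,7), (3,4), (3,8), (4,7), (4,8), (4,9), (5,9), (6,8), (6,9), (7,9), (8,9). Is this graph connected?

Step 1: Build adjacency list from edges:
  1: 2, 5, 6, 8
  2: 1, 4, 6, 7
  3: 4, 8
  4: 2, 3, 7, 8, 9
  5: 1, 9
  6: 1, 2, 8, 9
  7: 2, 4, 9
  8: 1, 3, 4, 6, 9
  9: 4, 5, 6, 7, 8

Step 2: Run BFS/DFS from vertex 1:
  Visited: {1, 2, 5, 6, 8, 4, 7, 9, 3}
  Reached 9 of 9 vertices

Step 3: All 9 vertices reached from vertex 1, so the graph is connected.
Answer: Yes, the graph is connected.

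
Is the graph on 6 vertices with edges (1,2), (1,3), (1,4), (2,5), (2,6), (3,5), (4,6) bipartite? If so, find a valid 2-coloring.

Step 1: Attempt 2-coloring using BFS:
  Start at vertex 1, assign color 0
  Color vertex 2 with color 1 (neighbor of 1)
  Color vertex 3 with color 1 (neighbor of 1)
  Color vertex 4 with color 1 (neighbor of 1)
  Color vertex 5 with color 0 (neighbor of 2)
  Color vertex 6 with color 0 (neighbor of 2)

Step 2: 2-coloring succeeded. No conflicts found.
  Set A (color 0): {1, 5, 6}
  Set B (color 1): {2, 3, 4}

The graph is bipartite with partition {1, 5, 6}, {2, 3, 4}.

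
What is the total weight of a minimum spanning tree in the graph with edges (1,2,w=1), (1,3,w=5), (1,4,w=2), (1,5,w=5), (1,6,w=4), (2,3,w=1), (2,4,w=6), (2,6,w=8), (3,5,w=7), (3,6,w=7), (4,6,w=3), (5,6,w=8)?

Apply Kruskal's algorithm (sort edges by weight, add if no cycle):

Sorted edges by weight:
  (1,2) w=1
  (2,3) w=1
  (1,4) w=2
  (4,6) w=3
  (1,6) w=4
  (1,3) w=5
  (1,5) w=5
  (2,4) w=6
  (3,5) w=7
  (3,6) w=7
  (2,6) w=8
  (5,6) w=8

Add edge (1,2) w=1 -- no cycle. Running total: 1
Add edge (2,3) w=1 -- no cycle. Running total: 2
Add edge (1,4) w=2 -- no cycle. Running total: 4
Add edge (4,6) w=3 -- no cycle. Running total: 7
Skip edge (1,6) w=4 -- would create cycle
Skip edge (1,3) w=5 -- would create cycle
Add edge (1,5) w=5 -- no cycle. Running total: 12

MST edges: (1,2,w=1), (2,3,w=1), (1,4,w=2), (4,6,w=3), (1,5,w=5)
Total MST weight: 1 + 1 + 2 + 3 + 5 = 12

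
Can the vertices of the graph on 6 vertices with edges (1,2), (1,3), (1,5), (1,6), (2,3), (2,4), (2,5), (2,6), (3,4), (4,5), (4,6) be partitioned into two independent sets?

Step 1: Attempt 2-coloring using BFS:
  Start at vertex 1, assign color 0
  Color vertex 2 with color 1 (neighbor of 1)
  Color vertex 3 with color 1 (neighbor of 1)
  Color vertex 5 with color 1 (neighbor of 1)
  Color vertex 6 with color 1 (neighbor of 1)

Step 2: Conflict found! Vertices 2 and 3 are adjacent but have the same color.
This means the graph contains an odd cycle.

The graph is NOT bipartite.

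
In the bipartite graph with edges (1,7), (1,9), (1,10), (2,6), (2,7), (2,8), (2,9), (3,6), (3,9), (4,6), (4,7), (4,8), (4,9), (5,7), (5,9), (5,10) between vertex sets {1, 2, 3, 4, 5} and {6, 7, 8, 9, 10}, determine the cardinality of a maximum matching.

Step 1: List the neighbors of each left vertex:
  1: 7, 9, 10
  2: 6, 7, 8, 9
  3: 6, 9
  4: 6, 7, 8, 9
  5: 7, 9, 10

Step 2: Greedily match left vertices, then look for augmenting paths:
  Match 1 -- 7
  Match 2 -- 6
  Match 3 -- 9
  Match 4 -- 8
  Match 5 -- 10
  No augmenting path remains.

Step 3: Verify this is maximum:
  Matching size 5 = min(|L|, |R|) = min(5, 5), which is an upper bound, so this matching is maximum.

Maximum matching: {(1,7), (2,6), (3,9), (4,8), (5,10)}
Size: 5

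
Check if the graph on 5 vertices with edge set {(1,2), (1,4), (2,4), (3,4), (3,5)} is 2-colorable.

Step 1: Attempt 2-coloring using BFS:
  Start at vertex 1, assign color 0
  Color vertex 2 with color 1 (neighbor of 1)
  Color vertex 4 with color 1 (neighbor of 1)

Step 2: Conflict found! Vertices 2 and 4 are adjacent but have the same color.
This means the graph contains an odd cycle.

The graph is NOT bipartite.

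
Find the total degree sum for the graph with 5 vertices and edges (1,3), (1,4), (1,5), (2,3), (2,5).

Step 1: Count edges incident to each vertex:
  deg(1) = 3 (neighbors: 3, 4, 5)
  deg(2) = 2 (neighbors: 3, 5)
  deg(3) = 2 (neighbors: 1, 2)
  deg(4) = 1 (neighbors: 1)
  deg(5) = 2 (neighbors: 1, 2)

Step 2: Sum all degrees:
  3 + 2 + 2 + 1 + 2 = 10

Verification: sum of degrees = 2 * |E| = 2 * 5 = 10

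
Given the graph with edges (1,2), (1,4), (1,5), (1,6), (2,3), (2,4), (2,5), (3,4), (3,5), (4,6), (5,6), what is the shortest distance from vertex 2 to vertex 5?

Step 1: Build adjacency list:
  1: 2, 4, 5, 6
  2: 1, 3, 4, 5
  3: 2, 4, 5
  4: 1, 2, 3, 6
  5: 1, 2, 3, 6
  6: 1, 4, 5

Step 2: BFS from vertex 2 to find shortest path to 5:
  vertex 1 reached at distance 1
  vertex 3 reached at distance 1
  vertex 4 reached at distance 1
  vertex 5 reached at distance 1

Step 3: Shortest path: 2 -> 5
Path length: 1 edge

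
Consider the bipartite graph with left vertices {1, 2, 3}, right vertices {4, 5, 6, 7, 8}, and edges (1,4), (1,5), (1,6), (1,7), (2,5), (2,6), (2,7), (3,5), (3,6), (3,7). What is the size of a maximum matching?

Step 1: List the neighbors of each left vertex:
  1: 4, 5, 6, 7
  2: 5, 6, 7
  3: 5, 6, 7

Step 2: Greedily match left vertices, then look for augmenting paths:
  Match 1 -- 4
  Match 2 -- 5
  Match 3 -- 6
  No augmenting path remains.

Step 3: Verify this is maximum:
  Matching size 3 = min(|L|, |R|) = min(3, 5), which is an upper bound, so this matching is maximum.

Maximum matching: {(1,4), (2,5), (3,6)}
Size: 3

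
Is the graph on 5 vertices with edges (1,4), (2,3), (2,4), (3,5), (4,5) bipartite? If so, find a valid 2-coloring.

Step 1: Attempt 2-coloring using BFS:
  Start at vertex 1, assign color 0
  Color vertex 4 with color 1 (neighbor of 1)
  Color vertex 2 with color 0 (neighbor of 4)
  Color vertex 5 with color 0 (neighbor of 4)
  Color vertex 3 with color 1 (neighbor of 2)

Step 2: 2-coloring succeeded. No conflicts found.
  Set A (color 0): {1, 2, 5}
  Set B (color 1): {3, 4}

The graph is bipartite with partition {1, 2, 5}, {3, 4}.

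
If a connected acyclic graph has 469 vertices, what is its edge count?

A tree on n vertices always has exactly n - 1 edges.
For n = 469: edges = 469 - 1 = 468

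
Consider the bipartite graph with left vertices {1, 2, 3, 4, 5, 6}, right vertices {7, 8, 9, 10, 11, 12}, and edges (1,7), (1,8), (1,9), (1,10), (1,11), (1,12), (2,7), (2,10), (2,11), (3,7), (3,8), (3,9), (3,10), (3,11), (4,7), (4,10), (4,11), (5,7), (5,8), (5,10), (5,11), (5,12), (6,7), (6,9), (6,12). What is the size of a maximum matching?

Step 1: List the neighbors of each left vertex:
  1: 7, 8, 9, 10, 11, 12
  2: 7, 10, 11
  3: 7, 8, 9, 10, 11
  4: 7, 10, 11
  5: 7, 8, 10, 11, 12
  6: 7, 9, 12

Step 2: Greedily match left vertices, then look for augmenting paths:
  Match 1 -- 7
  Match 2 -- 10
  Match 3 -- 8
  Match 4 -- 11
  Match 5 -- 12
  Match 6 -- 9
  No augmenting path remains.

Step 3: Verify this is maximum:
  Matching size 6 = min(|L|, |R|) = min(6, 6), which is an upper bound, so this matching is maximum.

Maximum matching: {(1,7), (2,10), (3,8), (4,11), (5,12), (6,9)}
Size: 6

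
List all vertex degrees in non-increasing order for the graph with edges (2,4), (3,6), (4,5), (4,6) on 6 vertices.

Step 1: Count edges incident to each vertex:
  deg(1) = 0 (neighbors: none)
  deg(2) = 1 (neighbors: 4)
  deg(3) = 1 (neighbors: 6)
  deg(4) = 3 (neighbors: 2, 5, 6)
  deg(5) = 1 (neighbors: 4)
  deg(6) = 2 (neighbors: 3, 4)

Step 2: Sort degrees in non-increasing order:
  Degrees: [0, 1, 1, 3, 1, 2] -> sorted: [3, 2, 1, 1, 1, 0]

Degree sequence: [3, 2, 1, 1, 1, 0]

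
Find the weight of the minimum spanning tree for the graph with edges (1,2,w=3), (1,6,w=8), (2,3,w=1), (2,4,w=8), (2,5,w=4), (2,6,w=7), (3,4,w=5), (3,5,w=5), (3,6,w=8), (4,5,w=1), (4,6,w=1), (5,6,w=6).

Apply Kruskal's algorithm (sort edges by weight, add if no cycle):

Sorted edges by weight:
  (2,3) w=1
  (4,5) w=1
  (4,6) w=1
  (1,2) w=3
  (2,5) w=4
  (3,4) w=5
  (3,5) w=5
  (5,6) w=6
  (2,6) w=7
  (1,6) w=8
  (2,4) w=8
  (3,6) w=8

Add edge (2,3) w=1 -- no cycle. Running total: 1
Add edge (4,5) w=1 -- no cycle. Running total: 2
Add edge (4,6) w=1 -- no cycle. Running total: 3
Add edge (1,2) w=3 -- no cycle. Running total: 6
Add edge (2,5) w=4 -- no cycle. Running total: 10

MST edges: (2,3,w=1), (4,5,w=1), (4,6,w=1), (1,2,w=3), (2,5,w=4)
Total MST weight: 1 + 1 + 1 + 3 + 4 = 10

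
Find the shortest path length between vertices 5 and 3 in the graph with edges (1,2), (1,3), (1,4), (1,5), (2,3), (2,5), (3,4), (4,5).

Step 1: Build adjacency list:
  1: 2, 3, 4, 5
  2: 1, 3, 5
  3: 1, 2, 4
  4: 1, 3, 5
  5: 1, 2, 4

Step 2: BFS from vertex 5 to find shortest path to 3:
  vertex 1 reached at distance 1
  vertex 2 reached at distance 1
  vertex 4 reached at distance 1
  vertex 3 reached at distance 2

Step 3: Shortest path: 5 -> 2 -> 3
Path length: 2 edges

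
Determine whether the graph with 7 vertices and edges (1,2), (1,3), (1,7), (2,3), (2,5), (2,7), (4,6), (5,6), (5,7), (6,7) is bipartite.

Step 1: Attempt 2-coloring using BFS:
  Start at vertex 1, assign color 0
  Color vertex 2 with color 1 (neighbor of 1)
  Color vertex 3 with color 1 (neighbor of 1)
  Color vertex 7 with color 1 (neighbor of 1)

Step 2: Conflict found! Vertices 2 and 3 are adjacent but have the same color.
This means the graph contains an odd cycle.

The graph is NOT bipartite.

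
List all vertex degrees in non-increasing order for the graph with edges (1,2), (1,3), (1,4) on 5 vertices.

Step 1: Count edges incident to each vertex:
  deg(1) = 3 (neighbors: 2, 3, 4)
  deg(2) = 1 (neighbors: 1)
  deg(3) = 1 (neighbors: 1)
  deg(4) = 1 (neighbors: 1)
  deg(5) = 0 (neighbors: none)

Step 2: Sort degrees in non-increasing order:
  Degrees: [3, 1, 1, 1, 0] -> sorted: [3, 1, 1, 1, 0]

Degree sequence: [3, 1, 1, 1, 0]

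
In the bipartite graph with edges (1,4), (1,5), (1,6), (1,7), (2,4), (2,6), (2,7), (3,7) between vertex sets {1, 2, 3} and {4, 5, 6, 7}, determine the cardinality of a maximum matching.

Step 1: List the neighbors of each left vertex:
  1: 4, 5, 6, 7
  2: 4, 6, 7
  3: 7

Step 2: Greedily match left vertices, then look for augmenting paths:
  Match 1 -- 4
  Match 2 -- 6
  Match 3 -- 7
  No augmenting path remains.

Step 3: Verify this is maximum:
  Matching size 3 = min(|L|, |R|) = min(3, 4), which is an upper bound, so this matching is maximum.

Maximum matching: {(1,4), (2,6), (3,7)}
Size: 3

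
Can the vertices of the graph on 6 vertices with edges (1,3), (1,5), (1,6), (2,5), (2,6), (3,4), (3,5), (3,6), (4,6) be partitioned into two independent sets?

Step 1: Attempt 2-coloring using BFS:
  Start at vertex 1, assign color 0
  Color vertex 3 with color 1 (neighbor of 1)
  Color vertex 5 with color 1 (neighbor of 1)
  Color vertex 6 with color 1 (neighbor of 1)
  Color vertex 4 with color 0 (neighbor of 3)

Step 2: Conflict found! Vertices 3 and 5 are adjacent but have the same color.
This means the graph contains an odd cycle.

The graph is NOT bipartite.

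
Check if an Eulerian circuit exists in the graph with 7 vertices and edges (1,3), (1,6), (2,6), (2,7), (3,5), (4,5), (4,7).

Step 1: Find the degree of each vertex:
  deg(1) = 2
  deg(2) = 2
  deg(3) = 2
  deg(4) = 2
  deg(5) = 2
  deg(6) = 2
  deg(7) = 2

Step 2: Count vertices with odd degree:
  All vertices have even degree (0 odd-degree vertices)

Step 3: Apply Euler's theorem:
  - Eulerian circuit exists iff graph is connected and all vertices have even degree
  - Eulerian path exists iff graph is connected and has 0 or 2 odd-degree vertices

Graph is connected with 0 odd-degree vertices.
Both Eulerian circuit and Eulerian path exist.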